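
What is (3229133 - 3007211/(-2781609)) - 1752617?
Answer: 4107093201455/2781609 ≈ 1.4765e+6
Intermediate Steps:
(3229133 - 3007211/(-2781609)) - 1752617 = (3229133 - 3007211*(-1/2781609)) - 1752617 = (3229133 + 3007211/2781609) - 1752617 = 8982188422208/2781609 - 1752617 = 4107093201455/2781609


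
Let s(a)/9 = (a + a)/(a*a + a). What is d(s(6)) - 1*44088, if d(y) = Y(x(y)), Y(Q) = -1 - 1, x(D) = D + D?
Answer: -44090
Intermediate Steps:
x(D) = 2*D
Y(Q) = -2
s(a) = 18*a/(a + a²) (s(a) = 9*((a + a)/(a*a + a)) = 9*((2*a)/(a² + a)) = 9*((2*a)/(a + a²)) = 9*(2*a/(a + a²)) = 18*a/(a + a²))
d(y) = -2
d(s(6)) - 1*44088 = -2 - 1*44088 = -2 - 44088 = -44090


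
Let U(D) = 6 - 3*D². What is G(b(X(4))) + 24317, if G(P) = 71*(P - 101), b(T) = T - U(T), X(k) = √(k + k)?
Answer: 18424 + 142*√2 ≈ 18625.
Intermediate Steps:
X(k) = √2*√k (X(k) = √(2*k) = √2*√k)
b(T) = -6 + T + 3*T² (b(T) = T - (6 - 3*T²) = T + (-6 + 3*T²) = -6 + T + 3*T²)
G(P) = -7171 + 71*P (G(P) = 71*(-101 + P) = -7171 + 71*P)
G(b(X(4))) + 24317 = (-7171 + 71*(-6 + √2*√4 + 3*(√2*√4)²)) + 24317 = (-7171 + 71*(-6 + √2*2 + 3*(√2*2)²)) + 24317 = (-7171 + 71*(-6 + 2*√2 + 3*(2*√2)²)) + 24317 = (-7171 + 71*(-6 + 2*√2 + 3*8)) + 24317 = (-7171 + 71*(-6 + 2*√2 + 24)) + 24317 = (-7171 + 71*(18 + 2*√2)) + 24317 = (-7171 + (1278 + 142*√2)) + 24317 = (-5893 + 142*√2) + 24317 = 18424 + 142*√2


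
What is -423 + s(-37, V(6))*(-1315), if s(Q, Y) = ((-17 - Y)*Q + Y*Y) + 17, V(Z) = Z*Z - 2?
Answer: -4024323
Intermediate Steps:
V(Z) = -2 + Z**2 (V(Z) = Z**2 - 2 = -2 + Z**2)
s(Q, Y) = 17 + Y**2 + Q*(-17 - Y) (s(Q, Y) = (Q*(-17 - Y) + Y**2) + 17 = (Y**2 + Q*(-17 - Y)) + 17 = 17 + Y**2 + Q*(-17 - Y))
-423 + s(-37, V(6))*(-1315) = -423 + (17 + (-2 + 6**2)**2 - 17*(-37) - 1*(-37)*(-2 + 6**2))*(-1315) = -423 + (17 + (-2 + 36)**2 + 629 - 1*(-37)*(-2 + 36))*(-1315) = -423 + (17 + 34**2 + 629 - 1*(-37)*34)*(-1315) = -423 + (17 + 1156 + 629 + 1258)*(-1315) = -423 + 3060*(-1315) = -423 - 4023900 = -4024323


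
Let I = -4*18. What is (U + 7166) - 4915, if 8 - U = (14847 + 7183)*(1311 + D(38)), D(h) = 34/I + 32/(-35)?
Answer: -3634914305/126 ≈ -2.8849e+7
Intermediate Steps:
I = -72
D(h) = -1747/1260 (D(h) = 34/(-72) + 32/(-35) = 34*(-1/72) + 32*(-1/35) = -17/36 - 32/35 = -1747/1260)
U = -3635197931/126 (U = 8 - (14847 + 7183)*(1311 - 1747/1260) = 8 - 22030*1650113/1260 = 8 - 1*3635198939/126 = 8 - 3635198939/126 = -3635197931/126 ≈ -2.8851e+7)
(U + 7166) - 4915 = (-3635197931/126 + 7166) - 4915 = -3634295015/126 - 4915 = -3634914305/126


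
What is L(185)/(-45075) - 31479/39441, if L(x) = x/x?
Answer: -472985122/592601025 ≈ -0.79815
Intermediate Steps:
L(x) = 1
L(185)/(-45075) - 31479/39441 = 1/(-45075) - 31479/39441 = 1*(-1/45075) - 31479*1/39441 = -1/45075 - 10493/13147 = -472985122/592601025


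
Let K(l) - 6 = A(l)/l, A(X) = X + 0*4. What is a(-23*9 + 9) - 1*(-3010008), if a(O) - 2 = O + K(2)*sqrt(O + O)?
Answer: 3009812 + 42*I*sqrt(11) ≈ 3.0098e+6 + 139.3*I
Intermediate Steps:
A(X) = X (A(X) = X + 0 = X)
K(l) = 7 (K(l) = 6 + l/l = 6 + 1 = 7)
a(O) = 2 + O + 7*sqrt(2)*sqrt(O) (a(O) = 2 + (O + 7*sqrt(O + O)) = 2 + (O + 7*sqrt(2*O)) = 2 + (O + 7*(sqrt(2)*sqrt(O))) = 2 + (O + 7*sqrt(2)*sqrt(O)) = 2 + O + 7*sqrt(2)*sqrt(O))
a(-23*9 + 9) - 1*(-3010008) = (2 + (-23*9 + 9) + 7*sqrt(2)*sqrt(-23*9 + 9)) - 1*(-3010008) = (2 + (-207 + 9) + 7*sqrt(2)*sqrt(-207 + 9)) + 3010008 = (2 - 198 + 7*sqrt(2)*sqrt(-198)) + 3010008 = (2 - 198 + 7*sqrt(2)*(3*I*sqrt(22))) + 3010008 = (2 - 198 + 42*I*sqrt(11)) + 3010008 = (-196 + 42*I*sqrt(11)) + 3010008 = 3009812 + 42*I*sqrt(11)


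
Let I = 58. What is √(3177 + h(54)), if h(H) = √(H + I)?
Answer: √(3177 + 4*√7) ≈ 56.459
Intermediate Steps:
h(H) = √(58 + H) (h(H) = √(H + 58) = √(58 + H))
√(3177 + h(54)) = √(3177 + √(58 + 54)) = √(3177 + √112) = √(3177 + 4*√7)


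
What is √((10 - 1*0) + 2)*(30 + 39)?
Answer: 138*√3 ≈ 239.02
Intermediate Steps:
√((10 - 1*0) + 2)*(30 + 39) = √((10 + 0) + 2)*69 = √(10 + 2)*69 = √12*69 = (2*√3)*69 = 138*√3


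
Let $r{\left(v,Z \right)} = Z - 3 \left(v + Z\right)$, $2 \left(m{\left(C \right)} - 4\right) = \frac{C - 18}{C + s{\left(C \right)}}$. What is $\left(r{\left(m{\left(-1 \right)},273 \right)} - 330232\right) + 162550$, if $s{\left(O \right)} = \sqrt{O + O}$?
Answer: $- \frac{336499}{2} - \frac{19 i \sqrt{2}}{2} \approx -1.6825 \cdot 10^{5} - 13.435 i$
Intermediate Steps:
$s{\left(O \right)} = \sqrt{2} \sqrt{O}$ ($s{\left(O \right)} = \sqrt{2 O} = \sqrt{2} \sqrt{O}$)
$m{\left(C \right)} = 4 + \frac{-18 + C}{2 \left(C + \sqrt{2} \sqrt{C}\right)}$ ($m{\left(C \right)} = 4 + \frac{\left(C - 18\right) \frac{1}{C + \sqrt{2} \sqrt{C}}}{2} = 4 + \frac{\left(-18 + C\right) \frac{1}{C + \sqrt{2} \sqrt{C}}}{2} = 4 + \frac{\frac{1}{C + \sqrt{2} \sqrt{C}} \left(-18 + C\right)}{2} = 4 + \frac{-18 + C}{2 \left(C + \sqrt{2} \sqrt{C}\right)}$)
$r{\left(v,Z \right)} = - 3 v - 2 Z$ ($r{\left(v,Z \right)} = Z - 3 \left(Z + v\right) = Z - \left(3 Z + 3 v\right) = - 3 v - 2 Z$)
$\left(r{\left(m{\left(-1 \right)},273 \right)} - 330232\right) + 162550 = \left(\left(- 3 \frac{-9 + \frac{9}{2} \left(-1\right) + 4 \sqrt{2} \sqrt{-1}}{-1 + \sqrt{2} \sqrt{-1}} - 546\right) - 330232\right) + 162550 = \left(\left(- 3 \frac{-9 - \frac{9}{2} + 4 \sqrt{2} i}{-1 + \sqrt{2} i} - 546\right) - 330232\right) + 162550 = \left(\left(- 3 \frac{-9 - \frac{9}{2} + 4 i \sqrt{2}}{-1 + i \sqrt{2}} - 546\right) - 330232\right) + 162550 = \left(\left(- 3 \frac{- \frac{27}{2} + 4 i \sqrt{2}}{-1 + i \sqrt{2}} - 546\right) - 330232\right) + 162550 = \left(\left(- \frac{3 \left(- \frac{27}{2} + 4 i \sqrt{2}\right)}{-1 + i \sqrt{2}} - 546\right) - 330232\right) + 162550 = \left(\left(-546 - \frac{3 \left(- \frac{27}{2} + 4 i \sqrt{2}\right)}{-1 + i \sqrt{2}}\right) - 330232\right) + 162550 = \left(-330778 - \frac{3 \left(- \frac{27}{2} + 4 i \sqrt{2}\right)}{-1 + i \sqrt{2}}\right) + 162550 = -168228 - \frac{3 \left(- \frac{27}{2} + 4 i \sqrt{2}\right)}{-1 + i \sqrt{2}}$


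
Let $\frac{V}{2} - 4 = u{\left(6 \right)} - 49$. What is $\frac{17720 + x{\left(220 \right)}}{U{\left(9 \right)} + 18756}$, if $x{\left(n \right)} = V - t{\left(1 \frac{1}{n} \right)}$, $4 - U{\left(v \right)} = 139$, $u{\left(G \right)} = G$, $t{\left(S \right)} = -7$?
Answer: $\frac{1961}{2069} \approx 0.9478$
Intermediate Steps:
$V = -78$ ($V = 8 + 2 \left(6 - 49\right) = 8 + 2 \left(-43\right) = 8 - 86 = -78$)
$U{\left(v \right)} = -135$ ($U{\left(v \right)} = 4 - 139 = -135$)
$x{\left(n \right)} = -71$ ($x{\left(n \right)} = -78 - -7 = -78 + 7 = -71$)
$\frac{17720 + x{\left(220 \right)}}{U{\left(9 \right)} + 18756} = \frac{17720 - 71}{-135 + 18756} = \frac{17649}{18621} = 17649 \cdot \frac{1}{18621} = \frac{1961}{2069}$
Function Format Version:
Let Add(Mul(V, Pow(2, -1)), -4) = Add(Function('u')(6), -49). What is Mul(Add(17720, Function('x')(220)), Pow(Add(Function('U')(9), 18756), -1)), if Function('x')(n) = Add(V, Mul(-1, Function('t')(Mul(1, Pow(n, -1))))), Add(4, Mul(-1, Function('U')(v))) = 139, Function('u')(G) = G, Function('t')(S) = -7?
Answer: Rational(1961, 2069) ≈ 0.94780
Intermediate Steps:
V = -78 (V = Add(8, Mul(2, Add(6, -49))) = Add(8, Mul(2, -43)) = Add(8, -86) = -78)
Function('U')(v) = -135 (Function('U')(v) = Add(4, Mul(-1, 139)) = Add(4, -139) = -135)
Function('x')(n) = -71 (Function('x')(n) = Add(-78, Mul(-1, -7)) = Add(-78, 7) = -71)
Mul(Add(17720, Function('x')(220)), Pow(Add(Function('U')(9), 18756), -1)) = Mul(Add(17720, -71), Pow(Add(-135, 18756), -1)) = Mul(17649, Pow(18621, -1)) = Mul(17649, Rational(1, 18621)) = Rational(1961, 2069)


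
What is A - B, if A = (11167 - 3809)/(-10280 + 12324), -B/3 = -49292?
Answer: -151125593/1022 ≈ -1.4787e+5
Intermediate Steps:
B = 147876 (B = -3*(-49292) = 147876)
A = 3679/1022 (A = 7358/2044 = 7358*(1/2044) = 3679/1022 ≈ 3.5998)
A - B = 3679/1022 - 1*147876 = 3679/1022 - 147876 = -151125593/1022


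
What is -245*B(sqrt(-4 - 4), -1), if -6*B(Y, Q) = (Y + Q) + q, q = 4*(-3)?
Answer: -3185/6 + 245*I*sqrt(2)/3 ≈ -530.83 + 115.49*I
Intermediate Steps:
q = -12
B(Y, Q) = 2 - Q/6 - Y/6 (B(Y, Q) = -((Y + Q) - 12)/6 = -((Q + Y) - 12)/6 = -(-12 + Q + Y)/6 = 2 - Q/6 - Y/6)
-245*B(sqrt(-4 - 4), -1) = -245*(2 - 1/6*(-1) - sqrt(-4 - 4)/6) = -245*(2 + 1/6 - I*sqrt(2)/3) = -245*(13/6 - I*sqrt(2)/3) = -3185/6 + 245*I*sqrt(2)/3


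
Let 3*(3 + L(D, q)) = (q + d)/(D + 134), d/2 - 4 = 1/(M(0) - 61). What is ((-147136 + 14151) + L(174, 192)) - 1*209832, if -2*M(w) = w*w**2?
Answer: -3220449047/9394 ≈ -3.4282e+5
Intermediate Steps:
M(w) = -w**3/2 (M(w) = -w*w**2/2 = -w**3/2)
d = 486/61 (d = 8 + 2/(-1/2*0**3 - 61) = 8 + 2/(-1/2*0 - 61) = 8 + 2/(0 - 61) = 8 + 2/(-61) = 8 + 2*(-1/61) = 8 - 2/61 = 486/61 ≈ 7.9672)
L(D, q) = -3 + (486/61 + q)/(3*(134 + D)) (L(D, q) = -3 + ((q + 486/61)/(D + 134))/3 = -3 + ((486/61 + q)/(134 + D))/3 = -3 + (486/61 + q)/(3*(134 + D)))
((-147136 + 14151) + L(174, 192)) - 1*209832 = ((-147136 + 14151) + (-73080 - 549*174 + 61*192)/(183*(134 + 174))) - 1*209832 = (-132985 + (1/183)*(-73080 - 95526 + 11712)/308) - 209832 = (-132985 + (1/183)*(1/308)*(-156894)) - 209832 = (-132985 - 26149/9394) - 209832 = -1249287239/9394 - 209832 = -3220449047/9394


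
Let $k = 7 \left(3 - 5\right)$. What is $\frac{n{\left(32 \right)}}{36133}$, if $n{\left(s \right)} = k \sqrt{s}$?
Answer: $- \frac{56 \sqrt{2}}{36133} \approx -0.0021918$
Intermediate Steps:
$k = -14$ ($k = 7 \left(-2\right) = -14$)
$n{\left(s \right)} = - 14 \sqrt{s}$
$\frac{n{\left(32 \right)}}{36133} = \frac{\left(-14\right) \sqrt{32}}{36133} = - 14 \cdot 4 \sqrt{2} \cdot \frac{1}{36133} = - 56 \sqrt{2} \cdot \frac{1}{36133} = - \frac{56 \sqrt{2}}{36133}$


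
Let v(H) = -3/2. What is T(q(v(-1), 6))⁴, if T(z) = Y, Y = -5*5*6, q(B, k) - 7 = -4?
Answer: 506250000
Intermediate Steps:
v(H) = -3/2 (v(H) = -3*½ = -3/2)
q(B, k) = 3 (q(B, k) = 7 - 4 = 3)
Y = -150 (Y = -25*6 = -150)
T(z) = -150
T(q(v(-1), 6))⁴ = (-150)⁴ = 506250000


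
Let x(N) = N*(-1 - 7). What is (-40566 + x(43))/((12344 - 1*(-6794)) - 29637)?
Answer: 40910/10499 ≈ 3.8966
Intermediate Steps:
x(N) = -8*N (x(N) = N*(-8) = -8*N)
(-40566 + x(43))/((12344 - 1*(-6794)) - 29637) = (-40566 - 8*43)/((12344 - 1*(-6794)) - 29637) = (-40566 - 344)/((12344 + 6794) - 29637) = -40910/(19138 - 29637) = -40910/(-10499) = -40910*(-1/10499) = 40910/10499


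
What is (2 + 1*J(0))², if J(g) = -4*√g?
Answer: 4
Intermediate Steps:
(2 + 1*J(0))² = (2 + 1*(-4*√0))² = (2 + 1*(-4*0))² = (2 + 1*0)² = (2 + 0)² = 2² = 4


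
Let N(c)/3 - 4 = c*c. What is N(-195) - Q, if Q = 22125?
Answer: 91962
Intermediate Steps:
N(c) = 12 + 3*c² (N(c) = 12 + 3*(c*c) = 12 + 3*c²)
N(-195) - Q = (12 + 3*(-195)²) - 1*22125 = (12 + 3*38025) - 22125 = (12 + 114075) - 22125 = 114087 - 22125 = 91962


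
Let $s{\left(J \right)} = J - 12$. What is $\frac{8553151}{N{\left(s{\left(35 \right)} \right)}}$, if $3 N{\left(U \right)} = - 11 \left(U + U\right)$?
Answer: $- \frac{25659453}{506} \approx -50710.0$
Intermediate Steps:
$s{\left(J \right)} = -12 + J$
$N{\left(U \right)} = - \frac{22 U}{3}$ ($N{\left(U \right)} = \frac{\left(-11\right) \left(U + U\right)}{3} = \frac{\left(-11\right) 2 U}{3} = \frac{\left(-22\right) U}{3} = - \frac{22 U}{3}$)
$\frac{8553151}{N{\left(s{\left(35 \right)} \right)}} = \frac{8553151}{\left(- \frac{22}{3}\right) \left(-12 + 35\right)} = \frac{8553151}{\left(- \frac{22}{3}\right) 23} = \frac{8553151}{- \frac{506}{3}} = 8553151 \left(- \frac{3}{506}\right) = - \frac{25659453}{506}$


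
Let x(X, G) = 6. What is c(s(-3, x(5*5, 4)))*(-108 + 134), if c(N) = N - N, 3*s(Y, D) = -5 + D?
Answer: 0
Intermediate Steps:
s(Y, D) = -5/3 + D/3 (s(Y, D) = (-5 + D)/3 = -5/3 + D/3)
c(N) = 0
c(s(-3, x(5*5, 4)))*(-108 + 134) = 0*(-108 + 134) = 0*26 = 0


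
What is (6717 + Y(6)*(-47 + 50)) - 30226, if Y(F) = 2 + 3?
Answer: -23494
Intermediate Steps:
Y(F) = 5
(6717 + Y(6)*(-47 + 50)) - 30226 = (6717 + 5*(-47 + 50)) - 30226 = (6717 + 5*3) - 30226 = (6717 + 15) - 30226 = 6732 - 30226 = -23494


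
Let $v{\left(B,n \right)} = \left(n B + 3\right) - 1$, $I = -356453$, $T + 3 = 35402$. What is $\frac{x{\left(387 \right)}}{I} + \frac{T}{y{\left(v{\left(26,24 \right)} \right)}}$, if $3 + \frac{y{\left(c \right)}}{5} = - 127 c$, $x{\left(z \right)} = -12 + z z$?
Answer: $- \frac{72150231172}{141698978825} \approx -0.50918$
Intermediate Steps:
$T = 35399$ ($T = -3 + 35402 = 35399$)
$x{\left(z \right)} = -12 + z^{2}$
$v{\left(B,n \right)} = 2 + B n$ ($v{\left(B,n \right)} = \left(B n + 3\right) - 1 = \left(3 + B n\right) - 1 = 2 + B n$)
$y{\left(c \right)} = -15 - 635 c$ ($y{\left(c \right)} = -15 + 5 \left(- 127 c\right) = -15 - 635 c$)
$\frac{x{\left(387 \right)}}{I} + \frac{T}{y{\left(v{\left(26,24 \right)} \right)}} = \frac{-12 + 387^{2}}{-356453} + \frac{35399}{-15 - 635 \left(2 + 26 \cdot 24\right)} = \left(-12 + 149769\right) \left(- \frac{1}{356453}\right) + \frac{35399}{-15 - 635 \left(2 + 624\right)} = 149757 \left(- \frac{1}{356453}\right) + \frac{35399}{-15 - 397510} = - \frac{149757}{356453} + \frac{35399}{-15 - 397510} = - \frac{149757}{356453} + \frac{35399}{-397525} = - \frac{149757}{356453} + 35399 \left(- \frac{1}{397525}\right) = - \frac{149757}{356453} - \frac{35399}{397525} = - \frac{72150231172}{141698978825}$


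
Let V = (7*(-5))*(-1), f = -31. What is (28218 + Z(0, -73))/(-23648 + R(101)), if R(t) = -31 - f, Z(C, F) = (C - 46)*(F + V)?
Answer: -14983/11824 ≈ -1.2672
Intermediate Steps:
V = 35 (V = -35*(-1) = 35)
Z(C, F) = (-46 + C)*(35 + F) (Z(C, F) = (C - 46)*(F + 35) = (-46 + C)*(35 + F))
R(t) = 0 (R(t) = -31 - 1*(-31) = -31 + 31 = 0)
(28218 + Z(0, -73))/(-23648 + R(101)) = (28218 + (-1610 - 46*(-73) + 35*0 + 0*(-73)))/(-23648 + 0) = (28218 + (-1610 + 3358 + 0 + 0))/(-23648) = (28218 + 1748)*(-1/23648) = 29966*(-1/23648) = -14983/11824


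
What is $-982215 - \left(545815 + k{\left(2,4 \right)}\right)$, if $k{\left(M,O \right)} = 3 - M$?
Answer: $-1528031$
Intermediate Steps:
$-982215 - \left(545815 + k{\left(2,4 \right)}\right) = -982215 - \left(545818 - 2\right) = -982215 - 545816 = -1528031$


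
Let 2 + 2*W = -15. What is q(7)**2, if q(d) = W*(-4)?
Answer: 1156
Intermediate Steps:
W = -17/2 (W = -1 + (1/2)*(-15) = -1 - 15/2 = -17/2 ≈ -8.5000)
q(d) = 34 (q(d) = -17/2*(-4) = 34)
q(7)**2 = 34**2 = 1156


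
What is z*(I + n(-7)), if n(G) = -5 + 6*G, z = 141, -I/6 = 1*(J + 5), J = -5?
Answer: -6627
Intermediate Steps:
I = 0 (I = -6*(-5 + 5) = -6*0 = 0)
z*(I + n(-7)) = 141*(0 + (-5 + 6*(-7))) = 141*(0 + (-5 - 42)) = 141*(0 - 47) = 141*(-47) = -6627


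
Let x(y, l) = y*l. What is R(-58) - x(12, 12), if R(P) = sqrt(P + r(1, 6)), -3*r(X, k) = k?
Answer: -144 + 2*I*sqrt(15) ≈ -144.0 + 7.746*I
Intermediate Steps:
r(X, k) = -k/3
x(y, l) = l*y
R(P) = sqrt(-2 + P) (R(P) = sqrt(P - 1/3*6) = sqrt(P - 2) = sqrt(-2 + P))
R(-58) - x(12, 12) = sqrt(-2 - 58) - 12*12 = sqrt(-60) - 1*144 = 2*I*sqrt(15) - 144 = -144 + 2*I*sqrt(15)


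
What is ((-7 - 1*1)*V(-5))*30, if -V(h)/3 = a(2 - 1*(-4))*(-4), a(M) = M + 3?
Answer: -25920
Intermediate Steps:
a(M) = 3 + M
V(h) = 108 (V(h) = -3*(3 + (2 - 1*(-4)))*(-4) = -3*(3 + (2 + 4))*(-4) = -3*(3 + 6)*(-4) = -27*(-4) = -3*(-36) = 108)
((-7 - 1*1)*V(-5))*30 = ((-7 - 1*1)*108)*30 = ((-7 - 1)*108)*30 = -8*108*30 = -864*30 = -25920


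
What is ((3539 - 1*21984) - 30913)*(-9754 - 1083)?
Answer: 534892646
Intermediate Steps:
((3539 - 1*21984) - 30913)*(-9754 - 1083) = ((3539 - 21984) - 30913)*(-10837) = (-18445 - 30913)*(-10837) = -49358*(-10837) = 534892646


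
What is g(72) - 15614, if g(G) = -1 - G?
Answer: -15687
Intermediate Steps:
g(72) - 15614 = (-1 - 1*72) - 15614 = (-1 - 72) - 15614 = -73 - 15614 = -15687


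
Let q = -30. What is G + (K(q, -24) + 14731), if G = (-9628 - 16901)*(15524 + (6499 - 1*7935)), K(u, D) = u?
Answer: -373725851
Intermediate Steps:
G = -373740552 (G = -26529*(15524 + (6499 - 7935)) = -26529*(15524 - 1436) = -26529*14088 = -373740552)
G + (K(q, -24) + 14731) = -373740552 + (-30 + 14731) = -373740552 + 14701 = -373725851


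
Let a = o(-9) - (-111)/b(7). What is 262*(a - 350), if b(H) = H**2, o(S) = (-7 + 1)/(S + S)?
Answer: -13379816/147 ≈ -91019.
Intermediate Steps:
o(S) = -3/S (o(S) = -6*1/(2*S) = -3/S)
a = 382/147 (a = -3/(-9) - (-111)/(7**2) = -3*(-1/9) - (-111)/49 = 1/3 - (-111)/49 = 1/3 - 1*(-111/49) = 1/3 + 111/49 = 382/147 ≈ 2.5986)
262*(a - 350) = 262*(382/147 - 350) = 262*(-51068/147) = -13379816/147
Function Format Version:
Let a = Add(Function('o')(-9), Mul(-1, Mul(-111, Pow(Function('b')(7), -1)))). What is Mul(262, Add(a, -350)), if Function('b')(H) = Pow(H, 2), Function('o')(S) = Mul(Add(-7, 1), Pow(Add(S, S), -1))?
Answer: Rational(-13379816, 147) ≈ -91019.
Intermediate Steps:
Function('o')(S) = Mul(-3, Pow(S, -1)) (Function('o')(S) = Mul(-6, Pow(Mul(2, S), -1)) = Mul(-6, Mul(Rational(1, 2), Pow(S, -1))) = Mul(-3, Pow(S, -1)))
a = Rational(382, 147) (a = Add(Mul(-3, Pow(-9, -1)), Mul(-1, Mul(-111, Pow(Pow(7, 2), -1)))) = Add(Mul(-3, Rational(-1, 9)), Mul(-1, Mul(-111, Pow(49, -1)))) = Add(Rational(1, 3), Mul(-1, Mul(-111, Rational(1, 49)))) = Add(Rational(1, 3), Mul(-1, Rational(-111, 49))) = Add(Rational(1, 3), Rational(111, 49)) = Rational(382, 147) ≈ 2.5986)
Mul(262, Add(a, -350)) = Mul(262, Add(Rational(382, 147), -350)) = Mul(262, Rational(-51068, 147)) = Rational(-13379816, 147)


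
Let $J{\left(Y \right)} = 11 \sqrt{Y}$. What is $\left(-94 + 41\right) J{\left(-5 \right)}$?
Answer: $- 583 i \sqrt{5} \approx - 1303.6 i$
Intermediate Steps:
$\left(-94 + 41\right) J{\left(-5 \right)} = \left(-94 + 41\right) 11 \sqrt{-5} = - 53 \cdot 11 i \sqrt{5} = - 583 i \sqrt{5}$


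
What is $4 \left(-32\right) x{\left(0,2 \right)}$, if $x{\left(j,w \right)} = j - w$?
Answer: $256$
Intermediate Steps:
$4 \left(-32\right) x{\left(0,2 \right)} = 4 \left(-32\right) \left(0 - 2\right) = - 128 \left(0 - 2\right) = \left(-128\right) \left(-2\right) = 256$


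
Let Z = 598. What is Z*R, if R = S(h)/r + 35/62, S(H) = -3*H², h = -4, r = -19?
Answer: 1088659/589 ≈ 1848.3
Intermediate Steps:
R = 3641/1178 (R = -3*(-4)²/(-19) + 35/62 = -3*16*(-1/19) + 35*(1/62) = -48*(-1/19) + 35/62 = 48/19 + 35/62 = 3641/1178 ≈ 3.0908)
Z*R = 598*(3641/1178) = 1088659/589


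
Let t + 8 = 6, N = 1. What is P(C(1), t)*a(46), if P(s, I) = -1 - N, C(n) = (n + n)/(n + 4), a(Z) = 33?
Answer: -66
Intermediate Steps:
t = -2 (t = -8 + 6 = -2)
C(n) = 2*n/(4 + n) (C(n) = (2*n)/(4 + n) = 2*n/(4 + n))
P(s, I) = -2 (P(s, I) = -1 - 1*1 = -1 - 1 = -2)
P(C(1), t)*a(46) = -2*33 = -66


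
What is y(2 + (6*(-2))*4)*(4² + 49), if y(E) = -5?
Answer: -325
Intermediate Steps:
y(2 + (6*(-2))*4)*(4² + 49) = -5*(4² + 49) = -5*(16 + 49) = -5*65 = -325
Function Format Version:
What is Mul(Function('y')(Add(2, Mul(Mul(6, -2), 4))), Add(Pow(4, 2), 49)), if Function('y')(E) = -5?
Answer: -325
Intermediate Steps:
Mul(Function('y')(Add(2, Mul(Mul(6, -2), 4))), Add(Pow(4, 2), 49)) = Mul(-5, Add(Pow(4, 2), 49)) = Mul(-5, Add(16, 49)) = Mul(-5, 65) = -325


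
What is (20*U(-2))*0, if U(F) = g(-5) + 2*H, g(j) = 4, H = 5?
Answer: 0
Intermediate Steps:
U(F) = 14 (U(F) = 4 + 2*5 = 4 + 10 = 14)
(20*U(-2))*0 = (20*14)*0 = 280*0 = 0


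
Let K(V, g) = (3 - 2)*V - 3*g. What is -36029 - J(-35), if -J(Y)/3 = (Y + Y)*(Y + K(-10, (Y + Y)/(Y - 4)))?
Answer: -330827/13 ≈ -25448.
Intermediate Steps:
K(V, g) = V - 3*g (K(V, g) = 1*V - 3*g = V - 3*g)
J(Y) = -6*Y*(-10 + Y - 6*Y/(-4 + Y)) (J(Y) = -3*(Y + Y)*(Y + (-10 - 3*(Y + Y)/(Y - 4))) = -3*2*Y*(Y + (-10 - 3*2*Y/(-4 + Y))) = -3*2*Y*(Y + (-10 - 6*Y/(-4 + Y))) = -3*2*Y*(-10 + Y - 6*Y/(-4 + Y)) = -6*Y*(-10 + Y - 6*Y/(-4 + Y)))
-36029 - J(-35) = -36029 - 6*(-35)*(-40 - 1*(-35)² + 20*(-35))/(-4 - 35) = -36029 - 6*(-35)*(-40 - 1*1225 - 700)/(-39) = -36029 - 6*(-35)*(-1)*(-40 - 1225 - 700)/39 = -36029 - 6*(-35)*(-1)*(-1965)/39 = -36029 - 1*(-137550/13) = -36029 + 137550/13 = -330827/13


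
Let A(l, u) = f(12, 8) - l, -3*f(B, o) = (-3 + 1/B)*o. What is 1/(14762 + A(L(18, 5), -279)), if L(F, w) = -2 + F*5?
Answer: 9/132136 ≈ 6.8112e-5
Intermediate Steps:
L(F, w) = -2 + 5*F
f(B, o) = -o*(-3 + 1/B)/3 (f(B, o) = -(-3 + 1/B)*o/3 = -o*(-3 + 1/B)/3)
A(l, u) = 70/9 - l (A(l, u) = (8 - ⅓*8/12) - l = (8 - ⅓*8*1/12) - l = (8 - 2/9) - l = 70/9 - l)
1/(14762 + A(L(18, 5), -279)) = 1/(14762 + (70/9 - (-2 + 5*18))) = 1/(14762 + (70/9 - (-2 + 90))) = 1/(14762 + (70/9 - 1*88)) = 1/(14762 + (70/9 - 88)) = 1/(14762 - 722/9) = 1/(132136/9) = 9/132136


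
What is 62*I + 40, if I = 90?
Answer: 5620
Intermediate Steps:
62*I + 40 = 62*90 + 40 = 5580 + 40 = 5620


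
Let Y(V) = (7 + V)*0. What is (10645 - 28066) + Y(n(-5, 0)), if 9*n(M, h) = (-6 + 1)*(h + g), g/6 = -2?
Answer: -17421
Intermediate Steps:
g = -12 (g = 6*(-2) = -12)
n(M, h) = 20/3 - 5*h/9 (n(M, h) = ((-6 + 1)*(h - 12))/9 = (-5*(-12 + h))/9 = (60 - 5*h)/9 = 20/3 - 5*h/9)
Y(V) = 0
(10645 - 28066) + Y(n(-5, 0)) = (10645 - 28066) + 0 = -17421 + 0 = -17421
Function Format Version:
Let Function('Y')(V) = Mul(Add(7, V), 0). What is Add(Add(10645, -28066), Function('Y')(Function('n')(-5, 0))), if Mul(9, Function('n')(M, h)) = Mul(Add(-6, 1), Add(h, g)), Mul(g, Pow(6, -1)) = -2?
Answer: -17421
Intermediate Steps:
g = -12 (g = Mul(6, -2) = -12)
Function('n')(M, h) = Add(Rational(20, 3), Mul(Rational(-5, 9), h)) (Function('n')(M, h) = Mul(Rational(1, 9), Mul(Add(-6, 1), Add(h, -12))) = Mul(Rational(1, 9), Mul(-5, Add(-12, h))) = Mul(Rational(1, 9), Add(60, Mul(-5, h))) = Add(Rational(20, 3), Mul(Rational(-5, 9), h)))
Function('Y')(V) = 0
Add(Add(10645, -28066), Function('Y')(Function('n')(-5, 0))) = Add(Add(10645, -28066), 0) = Add(-17421, 0) = -17421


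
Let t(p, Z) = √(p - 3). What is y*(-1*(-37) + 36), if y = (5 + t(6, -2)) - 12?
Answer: -511 + 73*√3 ≈ -384.56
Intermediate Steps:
t(p, Z) = √(-3 + p)
y = -7 + √3 (y = (5 + √(-3 + 6)) - 12 = (5 + √3) - 12 = -7 + √3 ≈ -5.2680)
y*(-1*(-37) + 36) = (-7 + √3)*(-1*(-37) + 36) = (-7 + √3)*(37 + 36) = (-7 + √3)*73 = -511 + 73*√3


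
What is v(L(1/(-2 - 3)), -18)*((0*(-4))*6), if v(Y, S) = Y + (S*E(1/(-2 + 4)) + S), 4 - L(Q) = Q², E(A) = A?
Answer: 0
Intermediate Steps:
L(Q) = 4 - Q²
v(Y, S) = Y + 3*S/2 (v(Y, S) = Y + (S/(-2 + 4) + S) = Y + (S/2 + S) = Y + 3*S/2)
v(L(1/(-2 - 3)), -18)*((0*(-4))*6) = ((4 - (1/(-2 - 3))²) + (3/2)*(-18))*((0*(-4))*6) = ((4 - (1/(-5))²) - 27)*(0*6) = ((4 - (-⅕)²) - 27)*0 = ((4 - 1*1/25) - 27)*0 = ((4 - 1/25) - 27)*0 = (99/25 - 27)*0 = -576/25*0 = 0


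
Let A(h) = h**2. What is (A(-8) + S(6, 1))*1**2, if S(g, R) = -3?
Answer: 61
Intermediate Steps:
(A(-8) + S(6, 1))*1**2 = ((-8)**2 - 3)*1**2 = (64 - 3)*1 = 61*1 = 61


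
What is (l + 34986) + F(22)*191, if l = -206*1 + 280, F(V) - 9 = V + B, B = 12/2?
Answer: 42127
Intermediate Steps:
B = 6 (B = 12*(½) = 6)
F(V) = 15 + V (F(V) = 9 + (V + 6) = 9 + (6 + V) = 15 + V)
l = 74 (l = -206 + 280 = 74)
(l + 34986) + F(22)*191 = (74 + 34986) + (15 + 22)*191 = 35060 + 37*191 = 35060 + 7067 = 42127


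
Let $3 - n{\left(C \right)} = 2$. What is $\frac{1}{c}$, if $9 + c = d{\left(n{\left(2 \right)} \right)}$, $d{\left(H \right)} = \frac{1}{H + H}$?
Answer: $- \frac{2}{17} \approx -0.11765$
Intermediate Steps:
$n{\left(C \right)} = 1$ ($n{\left(C \right)} = 3 - 2 = 1$)
$d{\left(H \right)} = \frac{1}{2 H}$
$c = - \frac{17}{2}$ ($c = -9 + \frac{1}{2 \cdot 1} = -9 + \frac{1}{2} \cdot 1 = -9 + \frac{1}{2} = - \frac{17}{2} \approx -8.5$)
$\frac{1}{c} = \frac{1}{- \frac{17}{2}} = - \frac{2}{17}$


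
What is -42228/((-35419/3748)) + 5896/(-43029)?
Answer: 6810014407352/1524044151 ≈ 4468.4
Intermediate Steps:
-42228/((-35419/3748)) + 5896/(-43029) = -42228/((-35419*1/3748)) + 5896*(-1/43029) = -42228/(-35419/3748) - 5896/43029 = -42228*(-3748/35419) - 5896/43029 = 158270544/35419 - 5896/43029 = 6810014407352/1524044151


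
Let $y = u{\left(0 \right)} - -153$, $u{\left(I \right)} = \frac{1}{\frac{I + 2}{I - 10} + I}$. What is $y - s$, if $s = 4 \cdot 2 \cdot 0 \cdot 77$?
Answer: $148$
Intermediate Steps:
$u{\left(I \right)} = \frac{1}{I + \frac{2 + I}{-10 + I}}$ ($u{\left(I \right)} = \frac{1}{\frac{2 + I}{-10 + I} + I} = \frac{1}{I + \frac{2 + I}{-10 + I}}$)
$s = 0$ ($s = 8 \cdot 0 \cdot 77 = 0 \cdot 77 = 0$)
$y = 148$ ($y = \frac{-10 + 0}{2 + 0^{2} - 0} - -153 = \frac{1}{2 + 0 + 0} \left(-10\right) + 153 = \frac{1}{2} \left(-10\right) + 153 = -5 + 153 = 148$)
$y - s = 148 - 0 = 148 + 0 = 148$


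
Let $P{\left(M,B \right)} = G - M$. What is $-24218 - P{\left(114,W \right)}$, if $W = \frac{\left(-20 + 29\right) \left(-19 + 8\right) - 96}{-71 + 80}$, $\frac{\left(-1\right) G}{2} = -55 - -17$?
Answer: $-24180$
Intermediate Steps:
$G = 76$ ($G = - 2 \left(-55 - -17\right) = - 2 \left(-55 + 17\right) = \left(-2\right) \left(-38\right) = 76$)
$W = - \frac{65}{3}$ ($W = \frac{9 \left(-11\right) - 96}{9} = \left(-99 - 96\right) \frac{1}{9} = \left(-195\right) \frac{1}{9} = - \frac{65}{3} \approx -21.667$)
$P{\left(M,B \right)} = 76 - M$
$-24218 - P{\left(114,W \right)} = -24218 - \left(76 - 114\right) = -24218 - -38 = -24218 + 38 = -24180$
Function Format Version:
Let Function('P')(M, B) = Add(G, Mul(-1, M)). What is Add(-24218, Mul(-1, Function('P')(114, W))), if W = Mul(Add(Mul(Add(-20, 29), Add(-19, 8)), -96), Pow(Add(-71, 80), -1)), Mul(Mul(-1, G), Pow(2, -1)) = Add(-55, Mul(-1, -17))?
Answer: -24180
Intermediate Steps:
G = 76 (G = Mul(-2, Add(-55, Mul(-1, -17))) = Mul(-2, Add(-55, 17)) = Mul(-2, -38) = 76)
W = Rational(-65, 3) (W = Mul(Add(Mul(9, -11), -96), Pow(9, -1)) = Mul(Add(-99, -96), Rational(1, 9)) = Mul(-195, Rational(1, 9)) = Rational(-65, 3) ≈ -21.667)
Function('P')(M, B) = Add(76, Mul(-1, M))
Add(-24218, Mul(-1, Function('P')(114, W))) = Add(-24218, Mul(-1, Add(76, Mul(-1, 114)))) = Add(-24218, Mul(-1, Add(76, -114))) = Add(-24218, Mul(-1, -38)) = Add(-24218, 38) = -24180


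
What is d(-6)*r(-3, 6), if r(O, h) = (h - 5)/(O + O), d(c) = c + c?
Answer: 2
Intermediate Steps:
d(c) = 2*c
r(O, h) = (-5 + h)/(2*O) (r(O, h) = (-5 + h)/((2*O)) = (-5 + h)*(1/(2*O)) = (-5 + h)/(2*O))
d(-6)*r(-3, 6) = (2*(-6))*((½)*(-5 + 6)/(-3)) = -6*(-1)/3 = -12*(-⅙) = 2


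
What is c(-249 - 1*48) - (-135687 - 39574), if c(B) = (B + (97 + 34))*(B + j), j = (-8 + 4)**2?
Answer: 221907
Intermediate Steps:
j = 16 (j = (-4)**2 = 16)
c(B) = (16 + B)*(131 + B) (c(B) = (B + (97 + 34))*(B + 16) = (B + 131)*(16 + B) = (131 + B)*(16 + B) = (16 + B)*(131 + B))
c(-249 - 1*48) - (-135687 - 39574) = (2096 + (-249 - 1*48)**2 + 147*(-249 - 1*48)) - (-135687 - 39574) = (2096 + (-249 - 48)**2 + 147*(-249 - 48)) - 1*(-175261) = (2096 + (-297)**2 + 147*(-297)) + 175261 = (2096 + 88209 - 43659) + 175261 = 46646 + 175261 = 221907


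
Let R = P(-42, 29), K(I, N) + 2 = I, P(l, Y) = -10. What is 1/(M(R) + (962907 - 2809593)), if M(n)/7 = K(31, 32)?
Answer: -1/1846483 ≈ -5.4157e-7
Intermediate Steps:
K(I, N) = -2 + I
R = -10
M(n) = 203 (M(n) = 7*(-2 + 31) = 7*29 = 203)
1/(M(R) + (962907 - 2809593)) = 1/(203 + (962907 - 2809593)) = 1/(203 - 1846686) = 1/(-1846483) = -1/1846483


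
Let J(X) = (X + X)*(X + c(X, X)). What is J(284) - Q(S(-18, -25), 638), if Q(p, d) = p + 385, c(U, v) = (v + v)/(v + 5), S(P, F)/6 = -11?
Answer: 46849601/289 ≈ 1.6211e+5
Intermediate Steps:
S(P, F) = -66 (S(P, F) = 6*(-11) = -66)
c(U, v) = 2*v/(5 + v) (c(U, v) = (2*v)/(5 + v) = 2*v/(5 + v))
Q(p, d) = 385 + p
J(X) = 2*X*(X + 2*X/(5 + X)) (J(X) = (X + X)*(X + 2*X/(5 + X)) = (2*X)*(X + 2*X/(5 + X)) = 2*X*(X + 2*X/(5 + X)))
J(284) - Q(S(-18, -25), 638) = 2*284**2*(7 + 284)/(5 + 284) - (385 - 66) = 2*80656*291/289 - 1*319 = 2*80656*(1/289)*291 - 319 = 46941792/289 - 319 = 46849601/289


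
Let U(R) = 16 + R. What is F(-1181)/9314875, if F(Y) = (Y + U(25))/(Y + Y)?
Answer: 114/2200173475 ≈ 5.1814e-8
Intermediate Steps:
F(Y) = (41 + Y)/(2*Y) (F(Y) = (Y + (16 + 25))/(Y + Y) = (Y + 41)/((2*Y)) = (41 + Y)*(1/(2*Y)) = (41 + Y)/(2*Y))
F(-1181)/9314875 = ((½)*(41 - 1181)/(-1181))/9314875 = ((½)*(-1/1181)*(-1140))*(1/9314875) = (570/1181)*(1/9314875) = 114/2200173475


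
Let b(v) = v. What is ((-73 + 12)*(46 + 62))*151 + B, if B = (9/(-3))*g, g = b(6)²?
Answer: -994896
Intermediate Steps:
g = 36 (g = 6² = 36)
B = -108 (B = (9/(-3))*36 = (9*(-⅓))*36 = -3*36 = -108)
((-73 + 12)*(46 + 62))*151 + B = ((-73 + 12)*(46 + 62))*151 - 108 = -61*108*151 - 108 = -6588*151 - 108 = -994788 - 108 = -994896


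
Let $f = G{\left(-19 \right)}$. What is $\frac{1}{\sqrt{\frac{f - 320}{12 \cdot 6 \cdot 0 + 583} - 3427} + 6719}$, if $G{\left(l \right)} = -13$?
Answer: $\frac{3917177}{26321510537} - \frac{i \sqrt{1164993742}}{26321510537} \approx 0.00014882 - 1.2967 \cdot 10^{-6} i$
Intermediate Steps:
$f = -13$
$\frac{1}{\sqrt{\frac{f - 320}{12 \cdot 6 \cdot 0 + 583} - 3427} + 6719} = \frac{1}{\sqrt{\frac{-13 - 320}{12 \cdot 6 \cdot 0 + 583} - 3427} + 6719} = \frac{1}{\sqrt{- \frac{333}{72 \cdot 0 + 583} - 3427} + 6719} = \frac{1}{\sqrt{- \frac{333}{0 + 583} - 3427} + 6719} = \frac{1}{\sqrt{- \frac{333}{583} - 3427} + 6719} = \frac{1}{\sqrt{- \frac{1998274}{583}} + 6719} = \frac{1}{\frac{i \sqrt{1164993742}}{583} + 6719} = \frac{1}{6719 + \frac{i \sqrt{1164993742}}{583}}$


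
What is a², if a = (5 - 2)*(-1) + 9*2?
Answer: 225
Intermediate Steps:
a = 15 (a = 3*(-1) + 18 = -3 + 18 = 15)
a² = 15² = 225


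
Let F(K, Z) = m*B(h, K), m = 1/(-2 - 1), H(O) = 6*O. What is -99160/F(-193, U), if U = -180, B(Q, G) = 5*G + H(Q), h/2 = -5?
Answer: -59496/205 ≈ -290.22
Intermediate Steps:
h = -10 (h = 2*(-5) = -10)
B(Q, G) = 5*G + 6*Q
m = -1/3 (m = 1/(-3) = -1/3 ≈ -0.33333)
F(K, Z) = 20 - 5*K/3 (F(K, Z) = -(5*K + 6*(-10))/3 = -(5*K - 60)/3 = -(-60 + 5*K)/3 = 20 - 5*K/3)
-99160/F(-193, U) = -99160/(20 - 5/3*(-193)) = -99160/(20 + 965/3) = -99160/1025/3 = -99160*3/1025 = -59496/205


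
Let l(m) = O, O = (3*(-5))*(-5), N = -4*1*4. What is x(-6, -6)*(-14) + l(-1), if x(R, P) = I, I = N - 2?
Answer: 327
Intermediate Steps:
N = -16 (N = -4*4 = -16)
O = 75 (O = -15*(-5) = 75)
l(m) = 75
I = -18 (I = -16 - 2 = -18)
x(R, P) = -18
x(-6, -6)*(-14) + l(-1) = -18*(-14) + 75 = 252 + 75 = 327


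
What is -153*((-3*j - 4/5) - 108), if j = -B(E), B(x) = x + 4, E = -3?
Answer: 80937/5 ≈ 16187.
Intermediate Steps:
B(x) = 4 + x
j = -1 (j = -(4 - 3) = -1*1 = -1)
-153*((-3*j - 4/5) - 108) = -153*((-3*(-1) - 4/5) - 108) = -153*((3 - 4*⅕) - 108) = -153*((3 - ⅘) - 108) = -153*(11/5 - 108) = -153*(-529/5) = 80937/5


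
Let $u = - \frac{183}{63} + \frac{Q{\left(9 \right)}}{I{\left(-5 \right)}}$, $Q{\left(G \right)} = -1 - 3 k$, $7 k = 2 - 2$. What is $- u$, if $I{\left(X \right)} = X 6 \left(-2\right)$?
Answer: $\frac{409}{140} \approx 2.9214$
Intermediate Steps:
$k = 0$ ($k = \frac{2 - 2}{7} = \frac{1}{7} \cdot 0 = 0$)
$Q{\left(G \right)} = -1$ ($Q{\left(G \right)} = -1 - 0 = -1 + 0 = -1$)
$I{\left(X \right)} = - 12 X$ ($I{\left(X \right)} = 6 X \left(-2\right) = - 12 X$)
$u = - \frac{409}{140}$ ($u = - \frac{183}{63} - \frac{1}{\left(-12\right) \left(-5\right)} = \left(-183\right) \frac{1}{63} - \frac{1}{60} = - \frac{61}{21} - \frac{1}{60} = - \frac{409}{140} \approx -2.9214$)
$- u = \left(-1\right) \left(- \frac{409}{140}\right) = \frac{409}{140}$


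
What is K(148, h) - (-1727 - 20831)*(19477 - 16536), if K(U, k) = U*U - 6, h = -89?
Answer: 66364976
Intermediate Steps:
K(U, k) = -6 + U² (K(U, k) = U² - 6 = -6 + U²)
K(148, h) - (-1727 - 20831)*(19477 - 16536) = (-6 + 148²) - (-1727 - 20831)*(19477 - 16536) = (-6 + 21904) - (-22558)*2941 = 21898 - 1*(-66343078) = 21898 + 66343078 = 66364976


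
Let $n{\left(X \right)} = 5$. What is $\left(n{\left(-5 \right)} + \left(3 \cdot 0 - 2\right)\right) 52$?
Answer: $156$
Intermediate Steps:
$\left(n{\left(-5 \right)} + \left(3 \cdot 0 - 2\right)\right) 52 = \left(5 + \left(3 \cdot 0 - 2\right)\right) 52 = \left(5 + \left(0 - 2\right)\right) 52 = \left(5 - 2\right) 52 = 3 \cdot 52 = 156$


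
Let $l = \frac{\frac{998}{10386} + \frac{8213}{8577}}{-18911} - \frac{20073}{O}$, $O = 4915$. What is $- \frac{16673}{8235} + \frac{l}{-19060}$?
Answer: $- \frac{3248085162050378886259}{1604439059060704722300} \approx -2.0244$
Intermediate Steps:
$l = - \frac{1878641566723207}{459990899907885}$ ($l = \frac{\frac{998}{10386} + \frac{8213}{8577}}{-18911} - \frac{20073}{4915} = \left(998 \cdot \frac{1}{10386} + 8213 \cdot \frac{1}{8577}\right) \left(- \frac{1}{18911}\right) - \frac{20073}{4915} = \left(\frac{499}{5193} + \frac{8213}{8577}\right) \left(- \frac{1}{18911}\right) - \frac{20073}{4915} = \frac{5214448}{4948929} \left(- \frac{1}{18911}\right) - \frac{20073}{4915} = - \frac{5214448}{93589196319} - \frac{20073}{4915} = - \frac{1878641566723207}{459990899907885} \approx -4.0841$)
$- \frac{16673}{8235} + \frac{l}{-19060} = - \frac{16673}{8235} - \frac{1878641566723207}{459990899907885 \left(-19060\right)} = \left(-16673\right) \frac{1}{8235} - - \frac{1878641566723207}{8767426552244288100} = - \frac{16673}{8235} + \frac{1878641566723207}{8767426552244288100} = - \frac{3248085162050378886259}{1604439059060704722300}$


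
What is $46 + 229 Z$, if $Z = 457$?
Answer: $104699$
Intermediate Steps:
$46 + 229 Z = 46 + 229 \cdot 457 = 46 + 104653 = 104699$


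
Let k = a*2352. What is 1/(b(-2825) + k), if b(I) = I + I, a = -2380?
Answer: -1/5603410 ≈ -1.7846e-7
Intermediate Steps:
b(I) = 2*I
k = -5597760 (k = -2380*2352 = -5597760)
1/(b(-2825) + k) = 1/(2*(-2825) - 5597760) = 1/(-5650 - 5597760) = 1/(-5603410) = -1/5603410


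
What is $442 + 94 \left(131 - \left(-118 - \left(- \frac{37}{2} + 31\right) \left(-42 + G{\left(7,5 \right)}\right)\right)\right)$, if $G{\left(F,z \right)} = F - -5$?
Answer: $-11402$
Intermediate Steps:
$G{\left(F,z \right)} = 5 + F$ ($G{\left(F,z \right)} = F + 5 = 5 + F$)
$442 + 94 \left(131 - \left(-118 - \left(- \frac{37}{2} + 31\right) \left(-42 + G{\left(7,5 \right)}\right)\right)\right) = 442 + 94 \left(131 - \left(-118 - \left(- \frac{37}{2} + 31\right) \left(-42 + \left(5 + 7\right)\right)\right)\right) = 442 + 94 \left(131 - \left(-118 - \left(\left(-37\right) \frac{1}{2} + 31\right) \left(-42 + 12\right)\right)\right) = 442 + 94 \left(131 - \left(-118 - \left(- \frac{37}{2} + 31\right) \left(-30\right)\right)\right) = 442 + 94 \left(131 - \left(-118 - \frac{25}{2} \left(-30\right)\right)\right) = 442 + 94 \left(131 - \left(-118 - -375\right)\right) = 442 + 94 \left(131 - \left(-118 + 375\right)\right) = 442 + 94 \left(131 - 257\right) = 442 + 94 \left(-126\right) = 442 - 11844 = -11402$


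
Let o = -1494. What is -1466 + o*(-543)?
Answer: 809776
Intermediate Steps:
-1466 + o*(-543) = -1466 - 1494*(-543) = -1466 + 811242 = 809776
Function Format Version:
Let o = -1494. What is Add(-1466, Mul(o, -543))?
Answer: 809776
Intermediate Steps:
Add(-1466, Mul(o, -543)) = Add(-1466, Mul(-1494, -543)) = Add(-1466, 811242) = 809776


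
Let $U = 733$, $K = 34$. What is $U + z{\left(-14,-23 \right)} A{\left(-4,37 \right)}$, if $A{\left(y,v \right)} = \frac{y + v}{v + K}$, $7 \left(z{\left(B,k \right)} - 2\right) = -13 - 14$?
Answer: $\frac{363872}{497} \approx 732.14$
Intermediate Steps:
$z{\left(B,k \right)} = - \frac{13}{7}$ ($z{\left(B,k \right)} = 2 + \frac{-13 - 14}{7} = 2 + \frac{1}{7} \left(-27\right) = 2 - \frac{27}{7} = - \frac{13}{7}$)
$A{\left(y,v \right)} = \frac{v + y}{34 + v}$ ($A{\left(y,v \right)} = \frac{y + v}{v + 34} = \frac{v + y}{34 + v}$)
$U + z{\left(-14,-23 \right)} A{\left(-4,37 \right)} = 733 - \frac{13 \frac{37 - 4}{34 + 37}}{7} = 733 - \frac{13 \cdot \frac{1}{71} \cdot 33}{7} = 733 - \frac{429}{497} = \frac{363872}{497}$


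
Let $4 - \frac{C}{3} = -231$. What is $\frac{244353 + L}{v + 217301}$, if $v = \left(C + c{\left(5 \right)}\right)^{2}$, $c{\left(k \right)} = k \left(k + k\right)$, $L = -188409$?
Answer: $\frac{9324}{131221} \approx 0.071056$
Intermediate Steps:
$C = 705$ ($C = 12 - -693 = 12 + 693 = 705$)
$c{\left(k \right)} = 2 k^{2}$ ($c{\left(k \right)} = k 2 k = 2 k^{2}$)
$v = 570025$ ($v = \left(705 + 2 \cdot 5^{2}\right)^{2} = \left(705 + 2 \cdot 25\right)^{2} = \left(705 + 50\right)^{2} = 755^{2} = 570025$)
$\frac{244353 + L}{v + 217301} = \frac{244353 - 188409}{570025 + 217301} = \frac{55944}{787326} = 55944 \cdot \frac{1}{787326} = \frac{9324}{131221}$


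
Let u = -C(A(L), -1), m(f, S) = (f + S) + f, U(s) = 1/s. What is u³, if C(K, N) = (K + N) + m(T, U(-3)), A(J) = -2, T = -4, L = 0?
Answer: 39304/27 ≈ 1455.7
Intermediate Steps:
U(s) = 1/s
m(f, S) = S + 2*f (m(f, S) = (S + f) + f = S + 2*f)
C(K, N) = -25/3 + K + N (C(K, N) = (K + N) + (1/(-3) + 2*(-4)) = (K + N) + (-⅓ - 8) = (K + N) - 25/3 = -25/3 + K + N)
u = 34/3 (u = -(-25/3 - 2 - 1) = -1*(-34/3) = 34/3 ≈ 11.333)
u³ = (34/3)³ = 39304/27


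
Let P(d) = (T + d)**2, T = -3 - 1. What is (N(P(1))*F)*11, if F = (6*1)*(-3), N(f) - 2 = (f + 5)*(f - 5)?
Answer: -11484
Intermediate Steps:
T = -4
P(d) = (-4 + d)**2
N(f) = 2 + (-5 + f)*(5 + f) (N(f) = 2 + (f + 5)*(f - 5) = 2 + (5 + f)*(-5 + f) = 2 + (-5 + f)*(5 + f))
F = -18 (F = 6*(-3) = -18)
(N(P(1))*F)*11 = ((-23 + ((-4 + 1)**2)**2)*(-18))*11 = ((-23 + ((-3)**2)**2)*(-18))*11 = ((-23 + 9**2)*(-18))*11 = ((-23 + 81)*(-18))*11 = (58*(-18))*11 = -1044*11 = -11484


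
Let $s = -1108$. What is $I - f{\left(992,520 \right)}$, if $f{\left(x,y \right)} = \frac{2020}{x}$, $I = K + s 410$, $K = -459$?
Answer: $- \frac{112775777}{248} \approx -4.5474 \cdot 10^{5}$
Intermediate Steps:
$I = -454739$ ($I = -459 - 454280 = -454739$)
$I - f{\left(992,520 \right)} = -454739 - \frac{2020}{992} = -454739 - 2020 \cdot \frac{1}{992} = -454739 - \frac{505}{248} = - \frac{112775777}{248}$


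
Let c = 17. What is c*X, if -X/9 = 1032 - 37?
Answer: -152235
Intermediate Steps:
X = -8955 (X = -9*(1032 - 37) = -9*995 = -8955)
c*X = 17*(-8955) = -152235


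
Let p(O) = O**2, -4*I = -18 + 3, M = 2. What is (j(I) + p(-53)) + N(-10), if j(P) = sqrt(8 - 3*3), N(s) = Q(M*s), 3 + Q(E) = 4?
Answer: 2810 + I ≈ 2810.0 + 1.0*I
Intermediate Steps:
Q(E) = 1 (Q(E) = -3 + 4 = 1)
N(s) = 1
I = 15/4 (I = -(-18 + 3)/4 = -1/4*(-15) = 15/4 ≈ 3.7500)
j(P) = I (j(P) = sqrt(8 - 9) = sqrt(-1) = I)
(j(I) + p(-53)) + N(-10) = (I + (-53)**2) + 1 = (I + 2809) + 1 = (2809 + I) + 1 = 2810 + I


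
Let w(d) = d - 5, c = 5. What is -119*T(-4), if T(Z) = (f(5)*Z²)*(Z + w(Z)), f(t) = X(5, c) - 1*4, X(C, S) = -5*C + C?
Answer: -594048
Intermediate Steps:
X(C, S) = -4*C
w(d) = -5 + d
f(t) = -24 (f(t) = -4*5 - 1*4 = -20 - 4 = -24)
T(Z) = -24*Z²*(-5 + 2*Z) (T(Z) = (-24*Z²)*(Z + (-5 + Z)) = (-24*Z²)*(-5 + 2*Z) = -24*Z²*(-5 + 2*Z))
-119*T(-4) = -119*(-4)²*(120 - 48*(-4)) = -1904*(120 + 192) = -1904*312 = -119*4992 = -594048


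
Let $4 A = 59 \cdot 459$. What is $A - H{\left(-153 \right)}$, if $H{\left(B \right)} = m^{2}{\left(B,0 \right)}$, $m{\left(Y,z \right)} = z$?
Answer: $\frac{27081}{4} \approx 6770.3$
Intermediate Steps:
$A = \frac{27081}{4}$ ($A = \frac{59 \cdot 459}{4} = \frac{1}{4} \cdot 27081 = \frac{27081}{4} \approx 6770.3$)
$H{\left(B \right)} = 0$ ($H{\left(B \right)} = 0^{2} = 0$)
$A - H{\left(-153 \right)} = \frac{27081}{4} - 0 = \frac{27081}{4} + 0 = \frac{27081}{4}$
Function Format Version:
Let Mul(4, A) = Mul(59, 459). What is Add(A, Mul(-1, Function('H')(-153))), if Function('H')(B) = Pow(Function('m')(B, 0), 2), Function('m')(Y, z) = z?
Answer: Rational(27081, 4) ≈ 6770.3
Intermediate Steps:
A = Rational(27081, 4) (A = Mul(Rational(1, 4), Mul(59, 459)) = Mul(Rational(1, 4), 27081) = Rational(27081, 4) ≈ 6770.3)
Function('H')(B) = 0 (Function('H')(B) = Pow(0, 2) = 0)
Add(A, Mul(-1, Function('H')(-153))) = Add(Rational(27081, 4), Mul(-1, 0)) = Add(Rational(27081, 4), 0) = Rational(27081, 4)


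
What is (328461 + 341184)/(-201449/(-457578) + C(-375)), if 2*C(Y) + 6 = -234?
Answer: -306414819810/54707911 ≈ -5600.9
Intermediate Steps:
C(Y) = -120 (C(Y) = -3 + (½)*(-234) = -3 - 117 = -120)
(328461 + 341184)/(-201449/(-457578) + C(-375)) = (328461 + 341184)/(-201449/(-457578) - 120) = 669645/(-201449*(-1/457578) - 120) = 669645/(201449/457578 - 120) = 669645/(-54707911/457578) = 669645*(-457578/54707911) = -306414819810/54707911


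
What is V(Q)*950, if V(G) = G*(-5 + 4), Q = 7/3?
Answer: -6650/3 ≈ -2216.7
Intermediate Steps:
Q = 7/3 (Q = 7*(⅓) = 7/3 ≈ 2.3333)
V(G) = -G (V(G) = G*(-1) = -G)
V(Q)*950 = -1*7/3*950 = -7/3*950 = -6650/3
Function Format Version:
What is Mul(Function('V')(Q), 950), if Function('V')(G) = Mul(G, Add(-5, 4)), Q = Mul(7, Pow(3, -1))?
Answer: Rational(-6650, 3) ≈ -2216.7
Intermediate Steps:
Q = Rational(7, 3) (Q = Mul(7, Rational(1, 3)) = Rational(7, 3) ≈ 2.3333)
Function('V')(G) = Mul(-1, G) (Function('V')(G) = Mul(G, -1) = Mul(-1, G))
Mul(Function('V')(Q), 950) = Mul(Mul(-1, Rational(7, 3)), 950) = Mul(Rational(-7, 3), 950) = Rational(-6650, 3)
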